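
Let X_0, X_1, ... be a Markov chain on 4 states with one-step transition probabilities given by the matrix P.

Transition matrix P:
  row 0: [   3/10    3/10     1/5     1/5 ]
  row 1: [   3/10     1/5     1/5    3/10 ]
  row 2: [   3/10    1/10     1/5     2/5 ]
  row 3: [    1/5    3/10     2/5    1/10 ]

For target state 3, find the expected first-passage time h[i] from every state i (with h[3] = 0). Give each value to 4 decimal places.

h = [3.7931, 3.4483, 3.1034, 0.0000]

First-step conditioning: h[3] = 0; for i ≠ 3, h[i] = 1 + Σ_k P[i][k]·h[k].
  h[0] = 1 + 3/10·h[0] + 3/10·h[1] + 1/5·h[2]
  h[1] = 1 + 3/10·h[0] + 1/5·h[1] + 1/5·h[2]
  h[2] = 1 + 3/10·h[0] + 1/10·h[1] + 1/5·h[2]
Solving the 3×3 linear system over states ≠ 3 gives exactly h = [110/29, 100/29, 90/29, 0] (h[3] = 0 is the target).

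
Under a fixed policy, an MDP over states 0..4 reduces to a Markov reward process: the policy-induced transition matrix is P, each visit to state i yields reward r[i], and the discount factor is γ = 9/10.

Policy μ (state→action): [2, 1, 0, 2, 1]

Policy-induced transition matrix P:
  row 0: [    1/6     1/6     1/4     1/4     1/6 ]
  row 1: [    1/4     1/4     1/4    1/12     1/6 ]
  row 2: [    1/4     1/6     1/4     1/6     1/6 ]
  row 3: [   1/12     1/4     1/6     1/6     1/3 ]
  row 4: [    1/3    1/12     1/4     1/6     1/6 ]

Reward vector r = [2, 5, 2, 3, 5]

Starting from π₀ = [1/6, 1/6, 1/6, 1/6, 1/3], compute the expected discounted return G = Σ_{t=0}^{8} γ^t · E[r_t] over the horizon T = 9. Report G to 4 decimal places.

G = 20.5086

t=0: π = [0.1667, 0.1667, 0.1667, 0.1667, 0.3333], E[r] = 3.6667, γ^t·E[r] = 3.666667, running G = 3.666667
t=1: π = [0.2361, 0.1667, 0.2361, 0.1667, 0.1944], E[r] = 3.2500, γ^t·E[r] = 2.925000, running G = 6.591667
t=2: π = [0.2188, 0.1782, 0.2361, 0.1725, 0.1944], E[r] = 3.2905, γ^t·E[r] = 2.665313, running G = 9.256979
t=3: π = [0.2192, 0.1797, 0.2356, 0.1700, 0.1954], E[r] = 3.2953, γ^t·E[r] = 2.402297, running G = 11.659276
t=4: π = [0.2197, 0.1795, 0.2358, 0.1700, 0.1950], E[r] = 3.2936, γ^t·E[r] = 2.160907, running G = 13.820183
t=5: π = [0.2196, 0.1795, 0.2358, 0.1700, 0.1950], E[r] = 3.2936, γ^t·E[r] = 1.944846, running G = 15.765029
t=6: π = [0.2196, 0.1795, 0.2358, 0.1700, 0.1950], E[r] = 3.2937, γ^t·E[r] = 1.750382, running G = 17.515411
t=7: π = [0.2196, 0.1795, 0.2358, 0.1700, 0.1950], E[r] = 3.2936, γ^t·E[r] = 1.575341, running G = 19.090752
t=8: π = [0.2196, 0.1795, 0.2358, 0.1700, 0.1950], E[r] = 3.2936, γ^t·E[r] = 1.417807, running G = 20.508558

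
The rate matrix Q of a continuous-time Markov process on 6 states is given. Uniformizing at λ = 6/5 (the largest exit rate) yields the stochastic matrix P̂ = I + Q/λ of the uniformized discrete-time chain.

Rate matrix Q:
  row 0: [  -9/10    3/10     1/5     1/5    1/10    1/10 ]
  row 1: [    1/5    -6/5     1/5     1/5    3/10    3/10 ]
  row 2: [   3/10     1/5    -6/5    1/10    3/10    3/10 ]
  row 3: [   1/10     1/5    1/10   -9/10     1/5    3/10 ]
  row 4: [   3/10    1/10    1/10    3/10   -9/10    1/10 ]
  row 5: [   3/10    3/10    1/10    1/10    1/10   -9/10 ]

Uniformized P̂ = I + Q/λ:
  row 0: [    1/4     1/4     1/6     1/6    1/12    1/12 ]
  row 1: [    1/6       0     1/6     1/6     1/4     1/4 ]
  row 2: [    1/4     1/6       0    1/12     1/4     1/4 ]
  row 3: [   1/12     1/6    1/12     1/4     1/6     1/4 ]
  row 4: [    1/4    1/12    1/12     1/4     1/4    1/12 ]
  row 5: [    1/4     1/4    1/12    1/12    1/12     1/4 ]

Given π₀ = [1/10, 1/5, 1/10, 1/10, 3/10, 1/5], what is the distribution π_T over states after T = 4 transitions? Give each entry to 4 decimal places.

t=0: π = [0.1000, 0.2000, 0.1000, 0.1000, 0.3000, 0.2000]
t=1: π = [0.2167, 0.1333, 0.1000, 0.1750, 0.1917, 0.1833]
t=2: π = [0.2097, 0.1618, 0.1042, 0.1736, 0.1688, 0.1819]
t=3: π = [0.2076, 0.1583, 0.1056, 0.1714, 0.1703, 0.1869]
t=4: π = [0.2083, 0.1590, 0.1050, 0.1708, 0.1700, 0.1870]

π = [0.2083, 0.1590, 0.1050, 0.1708, 0.1700, 0.1870]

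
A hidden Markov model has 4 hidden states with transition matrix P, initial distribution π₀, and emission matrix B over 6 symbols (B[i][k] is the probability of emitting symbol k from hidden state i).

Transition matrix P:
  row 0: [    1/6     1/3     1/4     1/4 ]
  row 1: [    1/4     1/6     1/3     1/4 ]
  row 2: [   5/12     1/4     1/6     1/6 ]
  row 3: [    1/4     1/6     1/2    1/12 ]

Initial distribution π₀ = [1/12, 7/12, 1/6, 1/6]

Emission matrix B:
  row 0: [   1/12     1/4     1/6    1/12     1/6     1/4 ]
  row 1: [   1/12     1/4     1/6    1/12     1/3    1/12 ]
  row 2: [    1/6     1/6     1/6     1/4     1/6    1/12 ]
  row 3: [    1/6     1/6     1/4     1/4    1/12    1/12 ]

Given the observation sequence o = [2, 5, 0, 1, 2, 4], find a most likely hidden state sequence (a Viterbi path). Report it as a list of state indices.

path = [1, 0, 3, 2, 0, 1]

t=0: δ = [1.389e-02, 9.722e-02, 2.778e-02, 4.167e-02]  (obs o_0=2)
t=1: δ = [6.076e-03, 1.350e-03, 2.701e-03, 2.025e-03]  ψ = [1, 1, 1, 1]  (obs o_1=5)
t=2: δ = [9.377e-05, 1.688e-04, 2.532e-04, 2.532e-04]  ψ = [2, 0, 0, 0]  (obs o_2=0)
t=3: δ = [2.637e-05, 1.582e-05, 2.110e-05, 7.033e-06]  ψ = [2, 2, 3, 1]  (obs o_3=1)
t=4: δ = [1.465e-06, 1.465e-06, 1.099e-06, 1.648e-06]  ψ = [2, 0, 0, 0]  (obs o_4=2)
t=5: δ = [7.631e-08, 1.628e-07, 1.374e-07, 3.052e-08]  ψ = [2, 0, 3, 0]  (obs o_5=4)
backtrack: best end state = 1; path = [1, 0, 3, 2, 0, 1]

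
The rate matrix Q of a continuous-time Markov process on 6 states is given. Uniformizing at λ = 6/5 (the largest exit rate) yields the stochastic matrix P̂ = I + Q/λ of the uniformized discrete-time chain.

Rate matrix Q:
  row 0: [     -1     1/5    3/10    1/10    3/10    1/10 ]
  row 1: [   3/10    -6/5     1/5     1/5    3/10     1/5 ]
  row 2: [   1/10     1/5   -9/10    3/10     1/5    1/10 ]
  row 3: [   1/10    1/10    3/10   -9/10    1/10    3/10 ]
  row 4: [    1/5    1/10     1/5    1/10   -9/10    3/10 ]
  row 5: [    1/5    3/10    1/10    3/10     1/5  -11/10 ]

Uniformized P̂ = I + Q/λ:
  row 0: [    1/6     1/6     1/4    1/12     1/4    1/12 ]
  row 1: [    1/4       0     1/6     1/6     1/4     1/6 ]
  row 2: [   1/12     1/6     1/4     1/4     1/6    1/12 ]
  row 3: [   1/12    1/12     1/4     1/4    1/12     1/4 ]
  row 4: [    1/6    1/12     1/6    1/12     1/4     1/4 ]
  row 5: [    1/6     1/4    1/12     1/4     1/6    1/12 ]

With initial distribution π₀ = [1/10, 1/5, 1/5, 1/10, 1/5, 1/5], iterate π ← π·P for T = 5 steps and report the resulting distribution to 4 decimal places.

t=0: π = [0.1000, 0.2000, 0.2000, 0.1000, 0.2000, 0.2000]
t=1: π = [0.1583, 0.1250, 0.1833, 0.1833, 0.2000, 0.1500]
t=2: π = [0.1465, 0.1264, 0.1979, 0.1799, 0.1917, 0.1576]
t=3: π = [0.1457, 0.1278, 0.1972, 0.1831, 0.1904, 0.1558]
t=4: π = [0.1456, 0.1272, 0.1975, 0.1833, 0.1901, 0.1562]
t=5: π = [0.1455, 0.1274, 0.1975, 0.1834, 0.1900, 0.1562]

π = [0.1455, 0.1274, 0.1975, 0.1834, 0.1900, 0.1562]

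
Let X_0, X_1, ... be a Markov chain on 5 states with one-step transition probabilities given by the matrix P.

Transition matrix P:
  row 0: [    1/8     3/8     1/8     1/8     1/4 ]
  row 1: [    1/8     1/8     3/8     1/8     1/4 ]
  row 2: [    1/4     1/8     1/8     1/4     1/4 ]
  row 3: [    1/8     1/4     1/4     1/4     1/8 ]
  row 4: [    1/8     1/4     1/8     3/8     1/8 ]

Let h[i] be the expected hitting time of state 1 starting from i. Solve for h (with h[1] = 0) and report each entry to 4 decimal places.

First-step conditioning: h[1] = 0; for i ≠ 1, h[i] = 1 + Σ_k P[i][k]·h[k].
  h[0] = 1 + 1/8·h[0] + 1/8·h[2] + 1/8·h[3] + 1/4·h[4]
  h[2] = 1 + 1/4·h[0] + 1/8·h[2] + 1/4·h[3] + 1/4·h[4]
  h[3] = 1 + 1/8·h[0] + 1/4·h[2] + 1/4·h[3] + 1/8·h[4]
  h[4] = 1 + 1/8·h[0] + 1/8·h[2] + 3/8·h[3] + 1/8·h[4]
Solving the 4×4 linear system over states ≠ 1 gives exactly h = [4088/1163, 0, 5192/1163, 4744/1163, 4688/1163] (h[1] = 0 is the target).

h = [3.5150, 0.0000, 4.4643, 4.0791, 4.0310]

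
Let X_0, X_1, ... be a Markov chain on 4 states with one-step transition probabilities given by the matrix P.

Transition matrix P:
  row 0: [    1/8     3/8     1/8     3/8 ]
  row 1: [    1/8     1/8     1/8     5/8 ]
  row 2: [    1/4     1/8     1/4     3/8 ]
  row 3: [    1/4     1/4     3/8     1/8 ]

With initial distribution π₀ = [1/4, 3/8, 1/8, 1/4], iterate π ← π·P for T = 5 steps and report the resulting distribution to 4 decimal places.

t=0: π = [0.2500, 0.3750, 0.1250, 0.2500]
t=1: π = [0.1719, 0.2188, 0.2031, 0.4063]
t=2: π = [0.2012, 0.2188, 0.2520, 0.3281]
t=3: π = [0.1975, 0.2163, 0.2385, 0.3477]
t=4: π = [0.1983, 0.2178, 0.2417, 0.3422]
t=5: π = [0.1980, 0.2173, 0.2408, 0.3439]

π = [0.1980, 0.2173, 0.2408, 0.3439]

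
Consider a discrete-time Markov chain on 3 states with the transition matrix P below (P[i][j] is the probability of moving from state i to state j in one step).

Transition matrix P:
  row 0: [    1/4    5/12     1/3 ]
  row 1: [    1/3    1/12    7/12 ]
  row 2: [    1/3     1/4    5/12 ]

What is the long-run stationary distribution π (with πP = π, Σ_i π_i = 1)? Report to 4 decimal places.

Balance equations π_j = Σ_i π_i·P[i][j]:
  π_0 = 1/4·π_0 + 1/3·π_1 + 1/3·π_2
  π_1 = 5/12·π_0 + 1/12·π_1 + 1/4·π_2
  normalize: π_0 + π_1 + π_2 = 1
Solving the linear system gives exactly π = [4/13, 47/182, 79/182].

π = [0.3077, 0.2582, 0.4341]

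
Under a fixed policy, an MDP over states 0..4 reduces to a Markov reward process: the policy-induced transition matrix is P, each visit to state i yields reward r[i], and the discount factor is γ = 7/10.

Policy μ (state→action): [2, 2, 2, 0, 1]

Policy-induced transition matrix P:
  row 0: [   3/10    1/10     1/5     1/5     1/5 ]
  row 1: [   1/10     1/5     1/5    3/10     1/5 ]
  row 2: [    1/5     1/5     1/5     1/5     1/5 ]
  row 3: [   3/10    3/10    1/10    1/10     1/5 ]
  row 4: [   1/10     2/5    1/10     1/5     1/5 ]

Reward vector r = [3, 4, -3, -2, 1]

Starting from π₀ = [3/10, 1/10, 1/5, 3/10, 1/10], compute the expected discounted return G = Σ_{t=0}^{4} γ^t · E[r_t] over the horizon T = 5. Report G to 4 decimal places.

G = 1.7896

t=0: π = [0.3000, 0.1000, 0.2000, 0.3000, 0.1000], E[r] = 0.2000, γ^t·E[r] = 0.200000, running G = 0.200000
t=1: π = [0.2400, 0.2200, 0.1600, 0.1800, 0.2000], E[r] = 0.9600, γ^t·E[r] = 0.672000, running G = 0.872000
t=2: π = [0.2000, 0.2340, 0.1620, 0.2040, 0.2000], E[r] = 0.8420, γ^t·E[r] = 0.412580, running G = 1.284580
t=3: π = [0.1970, 0.2404, 0.1596, 0.2030, 0.2000], E[r] = 0.8678, γ^t·E[r] = 0.297655, running G = 1.582235
t=4: π = [0.1960, 0.2406, 0.1597, 0.2037, 0.2000], E[r] = 0.8637, γ^t·E[r] = 0.207374, running G = 1.789610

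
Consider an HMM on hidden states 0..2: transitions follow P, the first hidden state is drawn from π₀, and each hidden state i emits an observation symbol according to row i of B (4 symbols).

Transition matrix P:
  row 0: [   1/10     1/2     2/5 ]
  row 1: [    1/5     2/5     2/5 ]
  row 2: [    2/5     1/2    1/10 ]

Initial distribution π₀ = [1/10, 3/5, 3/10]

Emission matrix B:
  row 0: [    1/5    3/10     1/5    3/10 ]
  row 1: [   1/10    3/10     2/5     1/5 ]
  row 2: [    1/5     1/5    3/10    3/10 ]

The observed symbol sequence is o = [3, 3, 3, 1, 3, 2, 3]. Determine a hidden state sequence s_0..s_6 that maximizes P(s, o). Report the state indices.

path = [1, 2, 0, 1, 2, 1, 2]

t=0: δ = [3.000e-02, 1.200e-01, 9.000e-02]  (obs o_0=3)
t=1: δ = [1.080e-02, 9.600e-03, 1.440e-02]  ψ = [2, 1, 1]  (obs o_1=3)
t=2: δ = [1.728e-03, 1.440e-03, 1.296e-03]  ψ = [2, 2, 0]  (obs o_2=3)
t=3: δ = [1.555e-04, 2.592e-04, 1.382e-04]  ψ = [2, 0, 0]  (obs o_3=1)
t=4: δ = [1.659e-05, 2.074e-05, 3.110e-05]  ψ = [2, 1, 1]  (obs o_4=3)
t=5: δ = [2.488e-06, 6.221e-06, 2.488e-06]  ψ = [2, 2, 1]  (obs o_5=2)
t=6: δ = [3.732e-07, 4.977e-07, 7.465e-07]  ψ = [1, 1, 1]  (obs o_6=3)
backtrack: best end state = 2; path = [1, 2, 0, 1, 2, 1, 2]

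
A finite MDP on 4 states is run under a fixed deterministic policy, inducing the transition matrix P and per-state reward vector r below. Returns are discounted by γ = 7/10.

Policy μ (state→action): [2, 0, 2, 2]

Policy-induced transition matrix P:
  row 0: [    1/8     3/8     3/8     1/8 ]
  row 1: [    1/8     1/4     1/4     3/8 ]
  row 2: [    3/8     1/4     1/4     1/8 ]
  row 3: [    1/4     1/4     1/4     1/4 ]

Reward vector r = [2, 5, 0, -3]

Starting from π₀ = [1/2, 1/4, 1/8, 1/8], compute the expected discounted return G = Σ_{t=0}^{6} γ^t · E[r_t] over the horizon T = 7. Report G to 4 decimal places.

t=0: π = [0.5000, 0.2500, 0.1250, 0.1250], E[r] = 1.8750, γ^t·E[r] = 1.875000, running G = 1.875000
t=1: π = [0.1719, 0.3125, 0.3125, 0.2031], E[r] = 1.2969, γ^t·E[r] = 0.907813, running G = 2.782813
t=2: π = [0.2285, 0.2715, 0.2715, 0.2285], E[r] = 1.1289, γ^t·E[r] = 0.553164, running G = 3.335977
t=3: π = [0.2214, 0.2786, 0.2786, 0.2214], E[r] = 1.1714, γ^t·E[r] = 0.401786, running G = 3.737762
t=4: π = [0.2223, 0.2777, 0.2777, 0.2223], E[r] = 1.1661, γ^t·E[r] = 0.279975, running G = 4.017737
t=5: π = [0.2222, 0.2778, 0.2778, 0.2222], E[r] = 1.1667, γ^t·E[r] = 0.196094, running G = 4.213831
t=6: π = [0.2222, 0.2778, 0.2778, 0.2222], E[r] = 1.1667, γ^t·E[r] = 0.137256, running G = 4.351087

G = 4.3511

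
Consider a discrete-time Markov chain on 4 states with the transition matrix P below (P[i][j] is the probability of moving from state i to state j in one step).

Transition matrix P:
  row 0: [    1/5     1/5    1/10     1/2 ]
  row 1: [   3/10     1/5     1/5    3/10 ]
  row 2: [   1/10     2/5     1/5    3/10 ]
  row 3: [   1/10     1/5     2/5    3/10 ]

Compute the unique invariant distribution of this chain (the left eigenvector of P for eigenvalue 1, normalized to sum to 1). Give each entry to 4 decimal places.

Balance equations π_j = Σ_i π_i·P[i][j]:
  π_0 = 1/5·π_0 + 3/10·π_1 + 1/10·π_2 + 1/10·π_3
  π_1 = 1/5·π_0 + 1/5·π_1 + 2/5·π_2 + 1/5·π_3
  π_2 = 1/10·π_0 + 1/5·π_1 + 1/5·π_2 + 2/5·π_3
  normalize: π_0 + π_1 + π_2 + π_3 = 1
Solving the linear system gives exactly π = [1/6, 1/4, 1/4, 1/3].

π = [0.1667, 0.2500, 0.2500, 0.3333]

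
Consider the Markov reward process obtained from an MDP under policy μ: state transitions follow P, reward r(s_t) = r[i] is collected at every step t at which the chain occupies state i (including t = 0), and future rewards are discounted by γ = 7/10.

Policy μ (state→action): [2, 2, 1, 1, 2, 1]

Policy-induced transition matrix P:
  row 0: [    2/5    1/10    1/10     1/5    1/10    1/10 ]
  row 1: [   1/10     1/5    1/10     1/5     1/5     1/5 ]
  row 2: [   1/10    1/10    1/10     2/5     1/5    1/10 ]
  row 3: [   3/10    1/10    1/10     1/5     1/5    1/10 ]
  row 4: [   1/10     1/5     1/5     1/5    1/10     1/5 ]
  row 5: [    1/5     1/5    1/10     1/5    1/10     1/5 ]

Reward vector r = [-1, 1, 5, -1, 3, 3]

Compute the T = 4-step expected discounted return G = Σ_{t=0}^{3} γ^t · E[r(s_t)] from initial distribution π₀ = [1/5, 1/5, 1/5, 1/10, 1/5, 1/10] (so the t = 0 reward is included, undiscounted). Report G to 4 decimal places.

t=0: π = [0.2000, 0.2000, 0.2000, 0.1000, 0.2000, 0.1000], E[r] = 1.8000, γ^t·E[r] = 1.800000, running G = 1.800000
t=1: π = [0.1900, 0.1500, 0.1200, 0.2400, 0.1500, 0.1500], E[r] = 1.2200, γ^t·E[r] = 0.854000, running G = 2.654000
t=2: π = [0.2200, 0.1450, 0.1150, 0.2240, 0.1510, 0.1450], E[r] = 1.1640, γ^t·E[r] = 0.570360, running G = 3.224360
t=3: π = [0.2253, 0.1441, 0.1151, 0.2230, 0.1484, 0.1441], E[r] = 1.1488, γ^t·E[r] = 0.394038, running G = 3.618398

G = 3.6184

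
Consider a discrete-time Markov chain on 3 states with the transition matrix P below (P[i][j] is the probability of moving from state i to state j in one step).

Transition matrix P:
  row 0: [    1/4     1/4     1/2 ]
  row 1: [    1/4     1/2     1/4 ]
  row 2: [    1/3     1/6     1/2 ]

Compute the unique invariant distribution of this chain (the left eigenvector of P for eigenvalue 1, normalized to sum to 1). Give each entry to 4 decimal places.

π = [0.2857, 0.2857, 0.4286]

Balance equations π_j = Σ_i π_i·P[i][j]:
  π_0 = 1/4·π_0 + 1/4·π_1 + 1/3·π_2
  π_1 = 1/4·π_0 + 1/2·π_1 + 1/6·π_2
  normalize: π_0 + π_1 + π_2 = 1
Solving the linear system gives exactly π = [2/7, 2/7, 3/7].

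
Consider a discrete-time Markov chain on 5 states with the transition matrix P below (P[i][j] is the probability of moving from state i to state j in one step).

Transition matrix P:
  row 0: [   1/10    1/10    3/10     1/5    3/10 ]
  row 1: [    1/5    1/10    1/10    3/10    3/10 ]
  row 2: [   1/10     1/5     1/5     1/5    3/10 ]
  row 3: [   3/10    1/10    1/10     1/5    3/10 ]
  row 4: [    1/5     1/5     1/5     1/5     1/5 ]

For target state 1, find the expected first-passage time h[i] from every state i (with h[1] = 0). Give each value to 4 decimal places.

h = [6.7372, 0.0000, 6.1247, 6.8597, 6.1804]

First-step conditioning: h[1] = 0; for i ≠ 1, h[i] = 1 + Σ_k P[i][k]·h[k].
  h[0] = 1 + 1/10·h[0] + 3/10·h[2] + 1/5·h[3] + 3/10·h[4]
  h[2] = 1 + 1/10·h[0] + 1/5·h[2] + 1/5·h[3] + 3/10·h[4]
  h[3] = 1 + 3/10·h[0] + 1/10·h[2] + 1/5·h[3] + 3/10·h[4]
  h[4] = 1 + 1/5·h[0] + 1/5·h[2] + 1/5·h[3] + 1/5·h[4]
Solving the 4×4 linear system over states ≠ 1 gives exactly h = [3025/449, 0, 2750/449, 3080/449, 2775/449] (h[1] = 0 is the target).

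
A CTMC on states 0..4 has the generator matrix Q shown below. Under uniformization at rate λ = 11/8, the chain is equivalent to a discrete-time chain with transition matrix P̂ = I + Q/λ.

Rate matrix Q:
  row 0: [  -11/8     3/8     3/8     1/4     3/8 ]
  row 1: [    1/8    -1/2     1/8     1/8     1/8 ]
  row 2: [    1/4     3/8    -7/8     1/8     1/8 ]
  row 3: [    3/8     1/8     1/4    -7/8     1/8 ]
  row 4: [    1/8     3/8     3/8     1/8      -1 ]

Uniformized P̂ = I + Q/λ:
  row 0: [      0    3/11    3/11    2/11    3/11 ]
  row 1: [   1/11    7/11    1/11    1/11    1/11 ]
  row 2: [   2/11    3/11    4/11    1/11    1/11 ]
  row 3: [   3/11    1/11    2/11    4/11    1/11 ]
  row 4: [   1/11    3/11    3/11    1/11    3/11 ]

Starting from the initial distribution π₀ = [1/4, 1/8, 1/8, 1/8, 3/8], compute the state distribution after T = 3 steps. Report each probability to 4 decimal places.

t=0: π = [0.2500, 0.1250, 0.1250, 0.1250, 0.3750]
t=1: π = [0.1023, 0.2955, 0.2500, 0.1477, 0.2045]
t=2: π = [0.1312, 0.3533, 0.2283, 0.1405, 0.1467]
t=3: π = [0.1253, 0.3757, 0.2165, 0.1412, 0.1414]

π = [0.1253, 0.3757, 0.2165, 0.1412, 0.1414]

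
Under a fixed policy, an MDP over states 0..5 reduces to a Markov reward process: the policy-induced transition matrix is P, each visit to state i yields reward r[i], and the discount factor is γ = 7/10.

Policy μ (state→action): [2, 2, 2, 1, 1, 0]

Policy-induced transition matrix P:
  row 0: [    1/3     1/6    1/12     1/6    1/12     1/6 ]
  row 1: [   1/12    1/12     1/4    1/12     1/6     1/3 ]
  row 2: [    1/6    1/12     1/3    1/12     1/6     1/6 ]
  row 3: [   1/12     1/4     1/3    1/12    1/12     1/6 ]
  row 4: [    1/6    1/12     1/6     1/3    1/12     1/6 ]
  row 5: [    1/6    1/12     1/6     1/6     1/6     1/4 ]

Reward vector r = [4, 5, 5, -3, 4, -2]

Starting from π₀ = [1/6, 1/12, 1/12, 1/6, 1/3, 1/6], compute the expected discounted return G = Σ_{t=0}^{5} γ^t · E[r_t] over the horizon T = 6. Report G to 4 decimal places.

G = 5.8809

t=0: π = [0.1667, 0.0833, 0.0833, 0.1667, 0.3333, 0.1667], E[r] = 2.0000, γ^t·E[r] = 2.000000, running G = 2.000000
t=1: π = [0.1736, 0.1250, 0.2014, 0.1944, 0.1111, 0.1944], E[r] = 1.7986, γ^t·E[r] = 1.259028, running G = 3.259028
t=2: π = [0.1690, 0.1302, 0.2286, 0.1418, 0.1267, 0.2037], E[r] = 2.1441, γ^t·E[r] = 1.050608, running G = 4.309635
t=3: π = [0.1722, 0.1210, 0.2252, 0.1461, 0.1302, 0.2053], E[r] = 2.0916, γ^t·E[r] = 0.717428, running G = 5.027064
t=4: π = [0.1731, 0.1220, 0.2243, 0.1473, 0.1293, 0.2040], E[r] = 2.0912, γ^t·E[r] = 0.502092, running G = 5.529156
t=5: π = [0.1731, 0.1223, 0.2243, 0.1471, 0.1292, 0.2040], E[r] = 2.0931, γ^t·E[r] = 0.351789, running G = 5.880945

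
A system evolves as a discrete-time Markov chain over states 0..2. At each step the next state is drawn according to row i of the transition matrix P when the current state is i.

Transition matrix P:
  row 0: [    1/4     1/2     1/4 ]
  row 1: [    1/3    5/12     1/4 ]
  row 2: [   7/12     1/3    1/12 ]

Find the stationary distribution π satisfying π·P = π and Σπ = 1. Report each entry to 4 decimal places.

Balance equations π_j = Σ_i π_i·P[i][j]:
  π_0 = 1/4·π_0 + 1/3·π_1 + 7/12·π_2
  π_1 = 1/2·π_0 + 5/12·π_1 + 1/3·π_2
  normalize: π_0 + π_1 + π_2 = 1
Solving the linear system gives exactly π = [5/14, 3/7, 3/14].

π = [0.3571, 0.4286, 0.2143]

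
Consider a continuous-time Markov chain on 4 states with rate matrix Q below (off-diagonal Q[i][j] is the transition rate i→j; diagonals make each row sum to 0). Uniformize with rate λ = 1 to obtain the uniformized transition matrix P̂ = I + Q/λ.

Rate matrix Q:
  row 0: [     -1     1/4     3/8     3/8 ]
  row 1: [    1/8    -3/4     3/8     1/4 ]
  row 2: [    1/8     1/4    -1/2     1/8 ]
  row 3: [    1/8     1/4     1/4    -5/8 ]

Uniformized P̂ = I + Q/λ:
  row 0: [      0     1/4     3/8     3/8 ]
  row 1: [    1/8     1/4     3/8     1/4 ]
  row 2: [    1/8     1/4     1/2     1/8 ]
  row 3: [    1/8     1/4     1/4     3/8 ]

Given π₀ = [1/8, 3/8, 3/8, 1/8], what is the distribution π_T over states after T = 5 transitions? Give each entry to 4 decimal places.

π = [0.1111, 0.2500, 0.3936, 0.2453]

t=0: π = [0.1250, 0.3750, 0.3750, 0.1250]
t=1: π = [0.1094, 0.2500, 0.4063, 0.2344]
t=2: π = [0.1113, 0.2500, 0.3965, 0.2422]
t=3: π = [0.1111, 0.2500, 0.3943, 0.2446]
t=4: π = [0.1111, 0.2500, 0.3937, 0.2452]
t=5: π = [0.1111, 0.2500, 0.3936, 0.2453]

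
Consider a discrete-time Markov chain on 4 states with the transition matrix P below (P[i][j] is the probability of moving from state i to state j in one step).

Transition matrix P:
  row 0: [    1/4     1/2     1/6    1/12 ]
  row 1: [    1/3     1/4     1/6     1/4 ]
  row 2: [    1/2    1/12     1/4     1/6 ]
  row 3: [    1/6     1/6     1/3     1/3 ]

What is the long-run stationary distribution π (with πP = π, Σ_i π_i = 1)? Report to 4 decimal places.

Balance equations π_j = Σ_i π_i·P[i][j]:
  π_0 = 1/4·π_0 + 1/3·π_1 + 1/2·π_2 + 1/6·π_3
  π_1 = 1/2·π_0 + 1/4·π_1 + 1/12·π_2 + 1/6·π_3
  π_2 = 1/6·π_0 + 1/6·π_1 + 1/4·π_2 + 1/3·π_3
  normalize: π_0 + π_1 + π_2 + π_3 = 1
Solving the linear system gives exactly π = [162/521, 430/1563, 340/1563, 307/1563].

π = [0.3109, 0.2751, 0.2175, 0.1964]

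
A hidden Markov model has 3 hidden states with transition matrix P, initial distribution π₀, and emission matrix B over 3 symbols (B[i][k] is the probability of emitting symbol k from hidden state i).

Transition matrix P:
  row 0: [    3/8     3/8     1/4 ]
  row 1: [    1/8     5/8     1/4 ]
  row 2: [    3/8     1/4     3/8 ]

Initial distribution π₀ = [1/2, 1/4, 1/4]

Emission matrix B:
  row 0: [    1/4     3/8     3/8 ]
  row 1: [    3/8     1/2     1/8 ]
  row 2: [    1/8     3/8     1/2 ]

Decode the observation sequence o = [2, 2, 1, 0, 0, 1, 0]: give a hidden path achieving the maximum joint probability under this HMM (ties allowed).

t=0: δ = [1.875e-01, 3.125e-02, 1.250e-01]  (obs o_0=2)
t=1: δ = [2.637e-02, 8.789e-03, 2.344e-02]  ψ = [0, 0, 0]  (obs o_1=2)
t=2: δ = [3.708e-03, 4.944e-03, 3.296e-03]  ψ = [0, 0, 2]  (obs o_2=1)
t=3: δ = [3.476e-04, 1.159e-03, 1.545e-04]  ψ = [0, 1, 1]  (obs o_3=0)
t=4: δ = [3.621e-05, 2.716e-04, 3.621e-05]  ψ = [1, 1, 1]  (obs o_4=0)
t=5: δ = [1.273e-05, 8.487e-05, 2.546e-05]  ψ = [1, 1, 1]  (obs o_5=1)
t=6: δ = [2.652e-06, 1.989e-05, 2.652e-06]  ψ = [1, 1, 1]  (obs o_6=0)
backtrack: best end state = 1; path = [0, 0, 1, 1, 1, 1, 1]

path = [0, 0, 1, 1, 1, 1, 1]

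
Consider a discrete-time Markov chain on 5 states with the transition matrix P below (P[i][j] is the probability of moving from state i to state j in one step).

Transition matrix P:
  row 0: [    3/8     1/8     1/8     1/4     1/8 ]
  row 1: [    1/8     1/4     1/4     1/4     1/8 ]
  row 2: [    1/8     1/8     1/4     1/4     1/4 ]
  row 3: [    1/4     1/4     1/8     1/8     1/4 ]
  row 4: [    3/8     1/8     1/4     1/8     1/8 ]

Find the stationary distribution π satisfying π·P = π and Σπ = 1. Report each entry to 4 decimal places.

Balance equations π_j = Σ_i π_i·P[i][j]:
  π_0 = 3/8·π_0 + 1/8·π_1 + 1/8·π_2 + 1/4·π_3 + 3/8·π_4
  π_1 = 1/8·π_0 + 1/4·π_1 + 1/8·π_2 + 1/4·π_3 + 1/8·π_4
  π_2 = 1/8·π_0 + 1/4·π_1 + 1/4·π_2 + 1/8·π_3 + 1/4·π_4
  π_3 = 1/4·π_0 + 1/4·π_1 + 1/4·π_2 + 1/8·π_3 + 1/8·π_4
  normalize: π_0 + π_1 + π_2 + π_3 + π_4 = 1
Solving the linear system gives exactly π = [909/3515, 604/3515, 676/3515, 713/3515, 613/3515].

π = [0.2586, 0.1718, 0.1923, 0.2028, 0.1744]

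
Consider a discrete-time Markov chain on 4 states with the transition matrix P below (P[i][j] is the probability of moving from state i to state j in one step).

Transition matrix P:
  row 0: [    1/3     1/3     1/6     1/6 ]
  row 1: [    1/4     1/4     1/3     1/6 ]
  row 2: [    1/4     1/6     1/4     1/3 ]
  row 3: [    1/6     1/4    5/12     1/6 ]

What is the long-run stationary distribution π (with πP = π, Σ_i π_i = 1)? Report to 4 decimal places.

π = [0.2533, 0.2473, 0.2852, 0.2142]

Balance equations π_j = Σ_i π_i·P[i][j]:
  π_0 = 1/3·π_0 + 1/4·π_1 + 1/4·π_2 + 1/6·π_3
  π_1 = 1/3·π_0 + 1/4·π_1 + 1/6·π_2 + 1/4·π_3
  π_2 = 1/6·π_0 + 1/3·π_1 + 1/4·π_2 + 5/12·π_3
  normalize: π_0 + π_1 + π_2 + π_3 = 1
Solving the linear system gives exactly π = [214/845, 209/845, 241/845, 181/845].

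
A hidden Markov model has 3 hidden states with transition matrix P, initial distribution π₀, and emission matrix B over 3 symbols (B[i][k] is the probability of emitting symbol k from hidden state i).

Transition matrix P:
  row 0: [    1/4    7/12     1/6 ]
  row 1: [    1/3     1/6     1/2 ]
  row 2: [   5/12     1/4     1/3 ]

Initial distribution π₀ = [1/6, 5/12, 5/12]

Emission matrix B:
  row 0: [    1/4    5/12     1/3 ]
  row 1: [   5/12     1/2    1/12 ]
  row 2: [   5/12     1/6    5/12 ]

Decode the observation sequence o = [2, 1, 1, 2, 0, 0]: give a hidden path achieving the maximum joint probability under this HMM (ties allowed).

t=0: δ = [5.556e-02, 3.472e-02, 1.736e-01]  (obs o_0=2)
t=1: δ = [3.014e-02, 2.170e-02, 9.645e-03]  ψ = [2, 2, 2]  (obs o_1=1)
t=2: δ = [3.140e-03, 8.791e-03, 1.808e-03]  ψ = [0, 0, 1]  (obs o_2=1)
t=3: δ = [9.768e-04, 1.526e-04, 1.831e-03]  ψ = [1, 0, 1]  (obs o_3=2)
t=4: δ = [1.908e-04, 2.374e-04, 2.544e-04]  ψ = [2, 0, 2]  (obs o_4=0)
t=5: δ = [2.650e-05, 4.637e-05, 4.946e-05]  ψ = [2, 0, 1]  (obs o_5=0)
backtrack: best end state = 2; path = [2, 0, 1, 0, 1, 2]

path = [2, 0, 1, 0, 1, 2]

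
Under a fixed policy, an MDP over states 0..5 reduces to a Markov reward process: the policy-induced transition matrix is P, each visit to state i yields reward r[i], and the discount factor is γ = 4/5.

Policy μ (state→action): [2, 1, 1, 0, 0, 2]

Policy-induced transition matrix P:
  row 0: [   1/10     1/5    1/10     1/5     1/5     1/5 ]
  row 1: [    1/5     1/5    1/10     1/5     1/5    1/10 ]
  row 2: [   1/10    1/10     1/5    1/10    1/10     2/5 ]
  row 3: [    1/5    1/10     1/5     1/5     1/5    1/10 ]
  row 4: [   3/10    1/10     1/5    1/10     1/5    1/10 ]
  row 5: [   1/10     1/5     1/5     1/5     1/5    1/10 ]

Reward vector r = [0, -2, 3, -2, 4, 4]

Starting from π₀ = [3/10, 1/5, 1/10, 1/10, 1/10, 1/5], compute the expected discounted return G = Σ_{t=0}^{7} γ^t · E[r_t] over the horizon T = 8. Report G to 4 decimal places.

t=0: π = [0.3000, 0.2000, 0.1000, 0.1000, 0.1000, 0.2000], E[r] = 0.9000, γ^t·E[r] = 0.900000, running G = 0.900000
t=1: π = [0.1500, 0.1700, 0.1500, 0.1800, 0.1900, 0.1600], E[r] = 1.1500, γ^t·E[r] = 0.920000, running G = 1.820000
t=2: π = [0.1730, 0.1480, 0.1680, 0.1660, 0.1850, 0.1600], E[r] = 1.2560, γ^t·E[r] = 0.803840, running G = 2.623840
t=3: π = [0.1684, 0.1481, 0.1679, 0.1647, 0.1832, 0.1677], E[r] = 1.2817, γ^t·E[r] = 0.656230, running G = 3.280070
t=4: π = [0.1679, 0.1484, 0.1684, 0.1649, 0.1832, 0.1672], E[r] = 1.2801, γ^t·E[r] = 0.524333, running G = 3.804403
t=5: π = [0.1680, 0.1484, 0.1684, 0.1648, 0.1832, 0.1673], E[r] = 1.2805, γ^t·E[r] = 0.419610, running G = 4.224013
t=6: π = [0.1680, 0.1484, 0.1684, 0.1648, 0.1832, 0.1673], E[r] = 1.2806, γ^t·E[r] = 0.335692, running G = 4.559706
t=7: π = [0.1680, 0.1484, 0.1684, 0.1648, 0.1832, 0.1673], E[r] = 1.2806, γ^t·E[r] = 0.268553, running G = 4.828259

G = 4.8283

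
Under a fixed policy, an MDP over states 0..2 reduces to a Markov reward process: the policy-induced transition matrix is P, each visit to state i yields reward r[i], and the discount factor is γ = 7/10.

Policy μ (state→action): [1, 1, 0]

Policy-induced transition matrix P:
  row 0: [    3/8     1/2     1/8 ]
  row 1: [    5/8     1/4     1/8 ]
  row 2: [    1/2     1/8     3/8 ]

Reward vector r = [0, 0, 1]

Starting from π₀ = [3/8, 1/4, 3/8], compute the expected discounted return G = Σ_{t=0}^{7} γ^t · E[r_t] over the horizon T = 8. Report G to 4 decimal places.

G = 0.7761

t=0: π = [0.3750, 0.2500, 0.3750], E[r] = 0.3750, γ^t·E[r] = 0.375000, running G = 0.375000
t=1: π = [0.4844, 0.2969, 0.2188], E[r] = 0.2188, γ^t·E[r] = 0.153125, running G = 0.528125
t=2: π = [0.4766, 0.3438, 0.1797], E[r] = 0.1797, γ^t·E[r] = 0.088047, running G = 0.616172
t=3: π = [0.4834, 0.3467, 0.1699], E[r] = 0.1699, γ^t·E[r] = 0.058283, running G = 0.674455
t=4: π = [0.4829, 0.3496, 0.1675], E[r] = 0.1675, γ^t·E[r] = 0.040212, running G = 0.714667
t=5: π = [0.4833, 0.3498, 0.1669], E[r] = 0.1669, γ^t·E[r] = 0.028046, running G = 0.742713
t=6: π = [0.4833, 0.3500, 0.1667], E[r] = 0.1667, γ^t·E[r] = 0.019614, running G = 0.762327
t=7: π = [0.4833, 0.3500, 0.1667], E[r] = 0.1667, γ^t·E[r] = 0.013727, running G = 0.776054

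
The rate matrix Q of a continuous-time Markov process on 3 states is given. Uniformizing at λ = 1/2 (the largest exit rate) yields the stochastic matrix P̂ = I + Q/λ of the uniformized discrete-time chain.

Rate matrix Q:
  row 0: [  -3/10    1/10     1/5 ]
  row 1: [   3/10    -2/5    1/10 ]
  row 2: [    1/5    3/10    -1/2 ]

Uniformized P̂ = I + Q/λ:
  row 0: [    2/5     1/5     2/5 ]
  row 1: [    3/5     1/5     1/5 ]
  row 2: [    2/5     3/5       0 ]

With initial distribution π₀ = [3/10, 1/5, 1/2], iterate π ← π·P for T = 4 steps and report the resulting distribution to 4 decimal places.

π = [0.4605, 0.2979, 0.2416]

t=0: π = [0.3000, 0.2000, 0.5000]
t=1: π = [0.4400, 0.4000, 0.1600]
t=2: π = [0.4800, 0.2640, 0.2560]
t=3: π = [0.4528, 0.3024, 0.2448]
t=4: π = [0.4605, 0.2979, 0.2416]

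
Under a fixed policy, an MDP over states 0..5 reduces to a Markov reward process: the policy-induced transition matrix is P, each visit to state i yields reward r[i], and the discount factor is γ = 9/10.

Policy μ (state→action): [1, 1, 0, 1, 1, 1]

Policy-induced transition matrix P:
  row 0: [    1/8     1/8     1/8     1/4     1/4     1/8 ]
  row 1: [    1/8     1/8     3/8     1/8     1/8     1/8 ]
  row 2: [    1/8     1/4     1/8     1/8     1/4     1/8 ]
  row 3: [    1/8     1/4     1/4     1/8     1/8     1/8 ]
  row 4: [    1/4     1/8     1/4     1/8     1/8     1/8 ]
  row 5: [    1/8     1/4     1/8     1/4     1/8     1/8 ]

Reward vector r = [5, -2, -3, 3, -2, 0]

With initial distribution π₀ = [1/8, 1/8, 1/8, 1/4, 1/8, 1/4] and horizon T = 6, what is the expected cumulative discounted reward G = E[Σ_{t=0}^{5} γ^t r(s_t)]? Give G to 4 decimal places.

t=0: π = [0.1250, 0.1250, 0.1250, 0.2500, 0.1250, 0.2500], E[r] = 0.5000, γ^t·E[r] = 0.500000, running G = 0.500000
t=1: π = [0.1406, 0.2031, 0.2031, 0.1719, 0.1563, 0.1250], E[r] = -0.1094, γ^t·E[r] = -0.098438, running G = 0.401563
t=2: π = [0.1445, 0.1875, 0.2168, 0.1582, 0.1680, 0.1250], E[r] = -0.1641, γ^t·E[r] = -0.132891, running G = 0.268672
t=3: π = [0.1460, 0.1875, 0.2126, 0.1587, 0.1702, 0.1250], E[r] = -0.1472, γ^t·E[r] = -0.107321, running G = 0.161351
t=4: π = [0.1463, 0.1870, 0.2130, 0.1589, 0.1698, 0.1250], E[r] = -0.1447, γ^t·E[r] = -0.094947, running G = 0.066404
t=5: π = [0.1462, 0.1871, 0.2128, 0.1589, 0.1699, 0.1250], E[r] = -0.1447, γ^t·E[r] = -0.085446, running G = -0.019042

G = -0.0190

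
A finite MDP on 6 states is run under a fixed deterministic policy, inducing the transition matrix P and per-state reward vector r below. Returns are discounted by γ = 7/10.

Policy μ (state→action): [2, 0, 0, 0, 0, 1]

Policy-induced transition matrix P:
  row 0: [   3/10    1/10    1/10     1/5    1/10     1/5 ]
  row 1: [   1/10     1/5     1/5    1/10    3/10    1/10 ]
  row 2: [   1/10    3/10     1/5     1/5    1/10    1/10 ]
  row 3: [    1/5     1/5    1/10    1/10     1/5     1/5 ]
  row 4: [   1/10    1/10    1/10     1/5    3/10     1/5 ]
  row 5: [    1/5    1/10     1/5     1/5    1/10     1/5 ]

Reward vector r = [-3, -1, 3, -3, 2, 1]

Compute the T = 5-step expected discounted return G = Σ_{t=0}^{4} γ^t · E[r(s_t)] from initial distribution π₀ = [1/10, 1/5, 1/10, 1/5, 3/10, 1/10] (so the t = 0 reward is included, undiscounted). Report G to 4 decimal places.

t=0: π = [0.1000, 0.2000, 0.1000, 0.2000, 0.3000, 0.1000], E[r] = -0.1000, γ^t·E[r] = -0.100000, running G = -0.100000
t=1: π = [0.1500, 0.1600, 0.1400, 0.1600, 0.2200, 0.1700], E[r] = -0.0600, γ^t·E[r] = -0.042000, running G = -0.142000
t=2: π = [0.1630, 0.1600, 0.1470, 0.1680, 0.1920, 0.1700], E[r] = -0.1580, γ^t·E[r] = -0.077420, running G = -0.219420
t=3: π = [0.1664, 0.1622, 0.1477, 0.1672, 0.1872, 0.1693], E[r] = -0.1762, γ^t·E[r] = -0.060437, running G = -0.279857
t=4: π = [0.1669, 0.1625, 0.1479, 0.1671, 0.1866, 0.1690], E[r] = -0.1785, γ^t·E[r] = -0.042853, running G = -0.322710

G = -0.3227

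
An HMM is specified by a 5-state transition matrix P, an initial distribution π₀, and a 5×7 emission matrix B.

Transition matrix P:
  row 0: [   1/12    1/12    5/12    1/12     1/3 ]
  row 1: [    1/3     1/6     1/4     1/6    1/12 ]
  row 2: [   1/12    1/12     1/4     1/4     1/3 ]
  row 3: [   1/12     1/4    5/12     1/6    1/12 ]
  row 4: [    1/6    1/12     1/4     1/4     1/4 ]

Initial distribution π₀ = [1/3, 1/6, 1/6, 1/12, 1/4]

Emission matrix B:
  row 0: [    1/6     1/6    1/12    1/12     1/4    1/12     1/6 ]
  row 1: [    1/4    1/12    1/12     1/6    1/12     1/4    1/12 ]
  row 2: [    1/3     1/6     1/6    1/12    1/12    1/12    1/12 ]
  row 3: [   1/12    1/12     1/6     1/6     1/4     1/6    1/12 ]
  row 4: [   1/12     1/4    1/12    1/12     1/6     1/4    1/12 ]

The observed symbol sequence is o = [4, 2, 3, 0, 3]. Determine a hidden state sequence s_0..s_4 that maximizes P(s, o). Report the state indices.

path = [0, 2, 3, 2, 3]

t=0: δ = [8.333e-02, 1.389e-02, 1.389e-02, 2.083e-02, 4.167e-02]  (obs o_0=4)
t=1: δ = [5.787e-04, 5.787e-04, 5.787e-03, 1.736e-03, 2.315e-03]  ψ = [0, 0, 0, 4, 0]  (obs o_1=2)
t=2: δ = [4.019e-05, 8.038e-05, 1.206e-04, 2.411e-04, 1.608e-04]  ψ = [2, 2, 2, 2, 2]  (obs o_2=3)
t=3: δ = [4.465e-06, 1.507e-05, 3.349e-05, 3.349e-06, 3.349e-06]  ψ = [1, 3, 3, 3, 2]  (obs o_3=0)
t=4: δ = [4.186e-07, 4.651e-07, 6.977e-07, 1.395e-06, 9.303e-07]  ψ = [1, 2, 2, 2, 2]  (obs o_4=3)
backtrack: best end state = 3; path = [0, 2, 3, 2, 3]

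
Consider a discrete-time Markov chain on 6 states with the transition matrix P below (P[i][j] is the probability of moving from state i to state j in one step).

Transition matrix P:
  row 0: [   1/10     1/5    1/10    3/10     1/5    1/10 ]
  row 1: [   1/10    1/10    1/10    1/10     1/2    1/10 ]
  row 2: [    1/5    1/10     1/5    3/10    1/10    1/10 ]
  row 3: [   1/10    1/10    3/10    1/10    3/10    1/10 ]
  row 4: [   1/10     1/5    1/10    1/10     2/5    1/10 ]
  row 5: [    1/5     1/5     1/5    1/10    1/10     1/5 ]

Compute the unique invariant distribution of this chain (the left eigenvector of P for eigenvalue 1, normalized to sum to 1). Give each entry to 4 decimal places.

π = [0.1269, 0.1531, 0.1584, 0.1571, 0.2934, 0.1111]

Balance equations π_j = Σ_i π_i·P[i][j]:
  π_0 = 1/10·π_0 + 1/10·π_1 + 1/5·π_2 + 1/10·π_3 + 1/10·π_4 + 1/5·π_5
  π_1 = 1/5·π_0 + 1/10·π_1 + 1/10·π_2 + 1/10·π_3 + 1/5·π_4 + 1/5·π_5
  π_2 = 1/10·π_0 + 1/10·π_1 + 1/5·π_2 + 3/10·π_3 + 1/10·π_4 + 1/5·π_5
  π_3 = 3/10·π_0 + 1/10·π_1 + 3/10·π_2 + 1/10·π_3 + 1/10·π_4 + 1/10·π_5
  π_4 = 1/5·π_0 + 1/2·π_1 + 1/10·π_2 + 3/10·π_3 + 2/5·π_4 + 1/10·π_5
  normalize: π_0 + π_1 + π_2 + π_3 + π_4 + π_5 = 1
Solving the linear system gives exactly π = [163/1284, 721/4708, 305/1926, 605/3852, 12431/42372, 1/9].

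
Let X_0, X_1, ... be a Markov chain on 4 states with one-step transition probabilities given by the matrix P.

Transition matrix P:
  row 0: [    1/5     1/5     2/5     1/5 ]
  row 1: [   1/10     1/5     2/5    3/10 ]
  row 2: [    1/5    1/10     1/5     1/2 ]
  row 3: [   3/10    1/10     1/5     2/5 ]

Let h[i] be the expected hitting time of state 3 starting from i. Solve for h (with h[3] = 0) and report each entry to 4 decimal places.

h = [3.1579, 2.8421, 2.3947, 0.0000]

First-step conditioning: h[3] = 0; for i ≠ 3, h[i] = 1 + Σ_k P[i][k]·h[k].
  h[0] = 1 + 1/5·h[0] + 1/5·h[1] + 2/5·h[2]
  h[1] = 1 + 1/10·h[0] + 1/5·h[1] + 2/5·h[2]
  h[2] = 1 + 1/5·h[0] + 1/10·h[1] + 1/5·h[2]
Solving the 3×3 linear system over states ≠ 3 gives exactly h = [60/19, 54/19, 91/38, 0] (h[3] = 0 is the target).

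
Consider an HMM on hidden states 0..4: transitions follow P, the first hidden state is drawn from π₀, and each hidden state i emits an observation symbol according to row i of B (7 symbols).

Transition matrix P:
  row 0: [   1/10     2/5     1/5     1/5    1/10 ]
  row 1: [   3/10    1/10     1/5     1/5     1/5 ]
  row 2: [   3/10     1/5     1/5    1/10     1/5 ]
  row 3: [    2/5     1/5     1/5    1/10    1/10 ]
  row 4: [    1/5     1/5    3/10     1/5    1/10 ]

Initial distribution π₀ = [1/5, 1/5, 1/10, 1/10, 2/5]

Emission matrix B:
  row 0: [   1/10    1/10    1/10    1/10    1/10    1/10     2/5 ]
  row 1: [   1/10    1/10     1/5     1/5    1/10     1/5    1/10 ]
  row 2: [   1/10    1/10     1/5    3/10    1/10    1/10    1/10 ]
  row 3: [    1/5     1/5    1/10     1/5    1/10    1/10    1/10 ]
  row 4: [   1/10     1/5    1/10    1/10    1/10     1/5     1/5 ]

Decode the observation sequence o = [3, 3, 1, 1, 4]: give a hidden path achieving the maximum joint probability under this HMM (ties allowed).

path = [4, 2, 4, 3, 0]

t=0: δ = [2.000e-02, 4.000e-02, 3.000e-02, 2.000e-02, 4.000e-02]  (obs o_0=3)
t=1: δ = [1.200e-03, 1.600e-03, 3.600e-03, 1.600e-03, 8.000e-04]  ψ = [1, 0, 4, 1, 1]  (obs o_1=3)
t=2: δ = [1.080e-04, 7.200e-05, 7.200e-05, 7.200e-05, 1.440e-04]  ψ = [2, 2, 2, 2, 2]  (obs o_2=1)
t=3: δ = [2.880e-06, 4.320e-06, 4.320e-06, 5.760e-06, 2.880e-06]  ψ = [3, 0, 4, 4, 1]  (obs o_3=1)
t=4: δ = [2.304e-07, 1.152e-07, 1.152e-07, 8.640e-08, 8.640e-08]  ψ = [3, 0, 3, 1, 1]  (obs o_4=4)
backtrack: best end state = 0; path = [4, 2, 4, 3, 0]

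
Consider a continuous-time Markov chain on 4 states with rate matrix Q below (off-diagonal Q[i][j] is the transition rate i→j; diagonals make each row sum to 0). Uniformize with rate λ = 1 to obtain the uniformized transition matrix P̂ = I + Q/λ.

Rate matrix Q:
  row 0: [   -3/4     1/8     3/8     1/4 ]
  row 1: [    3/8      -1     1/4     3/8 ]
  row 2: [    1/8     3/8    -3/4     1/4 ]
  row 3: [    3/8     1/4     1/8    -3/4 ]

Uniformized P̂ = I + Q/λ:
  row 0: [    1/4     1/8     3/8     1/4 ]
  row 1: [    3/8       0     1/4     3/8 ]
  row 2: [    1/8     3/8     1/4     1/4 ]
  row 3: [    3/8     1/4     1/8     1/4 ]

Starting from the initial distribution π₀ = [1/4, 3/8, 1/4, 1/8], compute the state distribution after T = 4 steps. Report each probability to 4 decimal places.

π = [0.2775, 0.1978, 0.2503, 0.2743]

t=0: π = [0.2500, 0.3750, 0.2500, 0.1250]
t=1: π = [0.2813, 0.1563, 0.2656, 0.2969]
t=2: π = [0.2734, 0.2090, 0.2480, 0.2695]
t=3: π = [0.2788, 0.1946, 0.2505, 0.2761]
t=4: π = [0.2775, 0.1978, 0.2503, 0.2743]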